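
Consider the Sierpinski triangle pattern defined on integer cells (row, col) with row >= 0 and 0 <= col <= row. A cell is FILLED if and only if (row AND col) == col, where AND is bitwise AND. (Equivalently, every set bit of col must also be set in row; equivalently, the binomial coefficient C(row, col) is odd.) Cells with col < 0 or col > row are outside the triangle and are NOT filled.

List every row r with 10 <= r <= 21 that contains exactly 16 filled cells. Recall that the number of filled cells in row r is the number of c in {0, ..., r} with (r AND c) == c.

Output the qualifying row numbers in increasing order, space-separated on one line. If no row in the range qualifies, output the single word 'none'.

Answer: 15

Derivation:
Row r has 2^popcount(r) filled cells, so we need popcount(r) = log2(16) = 4.
Scan r = 10..21 and keep those with exactly 4 one-bits:
r=10=1010 popcount=2 -> skip
r=11=1011 popcount=3 -> skip
r=12=1100 popcount=2 -> skip
r=13=1101 popcount=3 -> skip
r=14=1110 popcount=3 -> skip
r=15=1111 popcount=4 -> KEEP
r=16=10000 popcount=1 -> skip
r=17=10001 popcount=2 -> skip
r=18=10010 popcount=2 -> skip
r=19=10011 popcount=3 -> skip
r=20=10100 popcount=2 -> skip
r=21=10101 popcount=3 -> skip
Kept rows: 15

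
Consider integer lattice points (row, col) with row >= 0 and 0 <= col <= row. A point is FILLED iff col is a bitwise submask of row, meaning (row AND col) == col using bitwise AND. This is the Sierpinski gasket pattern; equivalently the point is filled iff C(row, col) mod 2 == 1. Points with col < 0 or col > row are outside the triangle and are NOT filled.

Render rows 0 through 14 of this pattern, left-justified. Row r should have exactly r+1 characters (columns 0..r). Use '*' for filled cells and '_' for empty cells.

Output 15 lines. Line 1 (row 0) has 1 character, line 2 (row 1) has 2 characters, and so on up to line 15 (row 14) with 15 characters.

r0=0: *
r1=1: **
r2=10: *_*
r3=11: ****
r4=100: *___*
r5=101: **__**
r6=110: *_*_*_*
r7=111: ********
r8=1000: *_______*
r9=1001: **______**
r10=1010: *_*_____*_*
r11=1011: ****____****
r12=1100: *___*___*___*
r13=1101: **__**__**__**
r14=1110: *_*_*_*_*_*_*_*

Answer: *
**
*_*
****
*___*
**__**
*_*_*_*
********
*_______*
**______**
*_*_____*_*
****____****
*___*___*___*
**__**__**__**
*_*_*_*_*_*_*_*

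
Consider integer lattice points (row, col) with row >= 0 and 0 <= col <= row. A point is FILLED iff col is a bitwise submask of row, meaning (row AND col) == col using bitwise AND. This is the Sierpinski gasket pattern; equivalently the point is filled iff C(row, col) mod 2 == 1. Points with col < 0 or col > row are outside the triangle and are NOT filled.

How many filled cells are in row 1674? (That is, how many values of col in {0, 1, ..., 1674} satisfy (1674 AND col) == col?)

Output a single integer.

Answer: 32

Derivation:
1674 in binary = 11010001010
popcount(1674) = number of 1-bits in 11010001010 = 5
A col c satisfies (1674 AND c) == c iff every set bit of c is also set in 1674; each of the 5 set bits of 1674 can independently be on or off in c.
count = 2^5 = 32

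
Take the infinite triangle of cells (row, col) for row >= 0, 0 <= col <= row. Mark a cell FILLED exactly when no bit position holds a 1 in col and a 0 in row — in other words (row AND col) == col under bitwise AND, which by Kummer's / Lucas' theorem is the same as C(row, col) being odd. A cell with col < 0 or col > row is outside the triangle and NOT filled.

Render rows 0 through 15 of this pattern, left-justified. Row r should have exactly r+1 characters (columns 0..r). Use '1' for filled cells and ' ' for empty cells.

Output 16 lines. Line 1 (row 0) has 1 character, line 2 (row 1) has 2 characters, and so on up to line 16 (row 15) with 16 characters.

r0=0: 1
r1=1: 11
r2=10: 1 1
r3=11: 1111
r4=100: 1   1
r5=101: 11  11
r6=110: 1 1 1 1
r7=111: 11111111
r8=1000: 1       1
r9=1001: 11      11
r10=1010: 1 1     1 1
r11=1011: 1111    1111
r12=1100: 1   1   1   1
r13=1101: 11  11  11  11
r14=1110: 1 1 1 1 1 1 1 1
r15=1111: 1111111111111111

Answer: 1
11
1 1
1111
1   1
11  11
1 1 1 1
11111111
1       1
11      11
1 1     1 1
1111    1111
1   1   1   1
11  11  11  11
1 1 1 1 1 1 1 1
1111111111111111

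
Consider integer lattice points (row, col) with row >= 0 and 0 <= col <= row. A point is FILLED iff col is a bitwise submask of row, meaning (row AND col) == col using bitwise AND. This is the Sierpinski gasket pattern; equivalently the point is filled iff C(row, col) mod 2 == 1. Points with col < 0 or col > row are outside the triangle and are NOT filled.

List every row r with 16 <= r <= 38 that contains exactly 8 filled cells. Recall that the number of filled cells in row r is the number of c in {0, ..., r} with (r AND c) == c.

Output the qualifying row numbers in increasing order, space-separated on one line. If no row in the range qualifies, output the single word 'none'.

Answer: 19 21 22 25 26 28 35 37 38

Derivation:
Row r has 2^popcount(r) filled cells, so we need popcount(r) = log2(8) = 3.
Scan r = 16..38 and keep those with exactly 3 one-bits:
r=16=10000 popcount=1 -> skip
r=17=10001 popcount=2 -> skip
r=18=10010 popcount=2 -> skip
r=19=10011 popcount=3 -> KEEP
r=20=10100 popcount=2 -> skip
r=21=10101 popcount=3 -> KEEP
r=22=10110 popcount=3 -> KEEP
r=23=10111 popcount=4 -> skip
r=24=11000 popcount=2 -> skip
r=25=11001 popcount=3 -> KEEP
r=26=11010 popcount=3 -> KEEP
r=27=11011 popcount=4 -> skip
r=28=11100 popcount=3 -> KEEP
r=29=11101 popcount=4 -> skip
r=30=11110 popcount=4 -> skip
r=31=11111 popcount=5 -> skip
r=32=100000 popcount=1 -> skip
r=33=100001 popcount=2 -> skip
r=34=100010 popcount=2 -> skip
r=35=100011 popcount=3 -> KEEP
r=36=100100 popcount=2 -> skip
r=37=100101 popcount=3 -> KEEP
r=38=100110 popcount=3 -> KEEP
Kept rows: 19 21 22 25 26 28 35 37 38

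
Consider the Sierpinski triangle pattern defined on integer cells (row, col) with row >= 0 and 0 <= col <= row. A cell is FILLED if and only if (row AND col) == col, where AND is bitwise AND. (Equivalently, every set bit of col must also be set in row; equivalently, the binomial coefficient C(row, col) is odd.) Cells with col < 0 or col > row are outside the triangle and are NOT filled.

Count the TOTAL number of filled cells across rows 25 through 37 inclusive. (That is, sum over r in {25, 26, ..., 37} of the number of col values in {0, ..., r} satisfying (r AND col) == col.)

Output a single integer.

Answer: 134

Derivation:
r25=11001 pc3: +8 =8
r26=11010 pc3: +8 =16
r27=11011 pc4: +16 =32
r28=11100 pc3: +8 =40
r29=11101 pc4: +16 =56
r30=11110 pc4: +16 =72
r31=11111 pc5: +32 =104
r32=100000 pc1: +2 =106
r33=100001 pc2: +4 =110
r34=100010 pc2: +4 =114
r35=100011 pc3: +8 =122
r36=100100 pc2: +4 =126
r37=100101 pc3: +8 =134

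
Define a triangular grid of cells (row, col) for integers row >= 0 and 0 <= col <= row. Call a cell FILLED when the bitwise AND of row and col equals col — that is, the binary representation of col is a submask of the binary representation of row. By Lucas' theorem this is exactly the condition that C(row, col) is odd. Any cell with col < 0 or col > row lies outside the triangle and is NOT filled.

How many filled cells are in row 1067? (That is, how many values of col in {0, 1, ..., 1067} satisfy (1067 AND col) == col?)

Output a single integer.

1067 in binary = 10000101011
popcount(1067) = number of 1-bits in 10000101011 = 5
A col c satisfies (1067 AND c) == c iff every set bit of c is also set in 1067; each of the 5 set bits of 1067 can independently be on or off in c.
count = 2^5 = 32

Answer: 32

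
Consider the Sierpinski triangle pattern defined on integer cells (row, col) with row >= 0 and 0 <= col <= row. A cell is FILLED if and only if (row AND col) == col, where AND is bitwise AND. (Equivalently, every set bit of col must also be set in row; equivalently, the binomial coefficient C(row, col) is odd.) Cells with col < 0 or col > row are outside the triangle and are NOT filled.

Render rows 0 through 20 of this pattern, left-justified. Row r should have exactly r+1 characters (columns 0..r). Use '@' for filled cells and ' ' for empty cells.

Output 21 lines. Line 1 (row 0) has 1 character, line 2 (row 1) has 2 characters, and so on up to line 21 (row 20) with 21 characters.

Answer: @
@@
@ @
@@@@
@   @
@@  @@
@ @ @ @
@@@@@@@@
@       @
@@      @@
@ @     @ @
@@@@    @@@@
@   @   @   @
@@  @@  @@  @@
@ @ @ @ @ @ @ @
@@@@@@@@@@@@@@@@
@               @
@@              @@
@ @             @ @
@@@@            @@@@
@   @           @   @

Derivation:
r0=0: @
r1=1: @@
r2=10: @ @
r3=11: @@@@
r4=100: @   @
r5=101: @@  @@
r6=110: @ @ @ @
r7=111: @@@@@@@@
r8=1000: @       @
r9=1001: @@      @@
r10=1010: @ @     @ @
r11=1011: @@@@    @@@@
r12=1100: @   @   @   @
r13=1101: @@  @@  @@  @@
r14=1110: @ @ @ @ @ @ @ @
r15=1111: @@@@@@@@@@@@@@@@
r16=10000: @               @
r17=10001: @@              @@
r18=10010: @ @             @ @
r19=10011: @@@@            @@@@
r20=10100: @   @           @   @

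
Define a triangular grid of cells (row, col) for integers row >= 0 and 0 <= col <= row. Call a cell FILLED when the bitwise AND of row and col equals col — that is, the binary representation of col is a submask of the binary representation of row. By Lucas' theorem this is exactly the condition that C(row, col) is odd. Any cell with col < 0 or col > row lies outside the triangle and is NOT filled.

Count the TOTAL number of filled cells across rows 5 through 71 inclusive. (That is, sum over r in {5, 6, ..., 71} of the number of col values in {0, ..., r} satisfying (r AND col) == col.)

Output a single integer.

Answer: 772

Derivation:
r5=101 pc2: +4 =4
r6=110 pc2: +4 =8
r7=111 pc3: +8 =16
r8=1000 pc1: +2 =18
r9=1001 pc2: +4 =22
r10=1010 pc2: +4 =26
r11=1011 pc3: +8 =34
r12=1100 pc2: +4 =38
r13=1101 pc3: +8 =46
r14=1110 pc3: +8 =54
r15=1111 pc4: +16 =70
r16=10000 pc1: +2 =72
r17=10001 pc2: +4 =76
r18=10010 pc2: +4 =80
r19=10011 pc3: +8 =88
r20=10100 pc2: +4 =92
r21=10101 pc3: +8 =100
r22=10110 pc3: +8 =108
r23=10111 pc4: +16 =124
r24=11000 pc2: +4 =128
r25=11001 pc3: +8 =136
r26=11010 pc3: +8 =144
r27=11011 pc4: +16 =160
r28=11100 pc3: +8 =168
r29=11101 pc4: +16 =184
r30=11110 pc4: +16 =200
r31=11111 pc5: +32 =232
r32=100000 pc1: +2 =234
r33=100001 pc2: +4 =238
r34=100010 pc2: +4 =242
r35=100011 pc3: +8 =250
r36=100100 pc2: +4 =254
r37=100101 pc3: +8 =262
r38=100110 pc3: +8 =270
r39=100111 pc4: +16 =286
r40=101000 pc2: +4 =290
r41=101001 pc3: +8 =298
r42=101010 pc3: +8 =306
r43=101011 pc4: +16 =322
r44=101100 pc3: +8 =330
r45=101101 pc4: +16 =346
r46=101110 pc4: +16 =362
r47=101111 pc5: +32 =394
r48=110000 pc2: +4 =398
r49=110001 pc3: +8 =406
r50=110010 pc3: +8 =414
r51=110011 pc4: +16 =430
r52=110100 pc3: +8 =438
r53=110101 pc4: +16 =454
r54=110110 pc4: +16 =470
r55=110111 pc5: +32 =502
r56=111000 pc3: +8 =510
r57=111001 pc4: +16 =526
r58=111010 pc4: +16 =542
r59=111011 pc5: +32 =574
r60=111100 pc4: +16 =590
r61=111101 pc5: +32 =622
r62=111110 pc5: +32 =654
r63=111111 pc6: +64 =718
r64=1000000 pc1: +2 =720
r65=1000001 pc2: +4 =724
r66=1000010 pc2: +4 =728
r67=1000011 pc3: +8 =736
r68=1000100 pc2: +4 =740
r69=1000101 pc3: +8 =748
r70=1000110 pc3: +8 =756
r71=1000111 pc4: +16 =772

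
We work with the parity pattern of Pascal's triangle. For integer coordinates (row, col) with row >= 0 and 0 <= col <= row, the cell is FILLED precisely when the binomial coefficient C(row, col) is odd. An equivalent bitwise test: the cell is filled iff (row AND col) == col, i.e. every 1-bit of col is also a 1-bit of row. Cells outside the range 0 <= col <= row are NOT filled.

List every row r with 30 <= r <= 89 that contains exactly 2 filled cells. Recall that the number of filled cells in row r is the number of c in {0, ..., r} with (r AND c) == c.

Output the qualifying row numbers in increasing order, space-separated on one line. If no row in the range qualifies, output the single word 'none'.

Answer: 32 64

Derivation:
Row r has 2^popcount(r) filled cells, so we need popcount(r) = log2(2) = 1.
Scan r = 30..89 and keep those with exactly 1 one-bits:
r=30=11110 popcount=4 -> skip
r=31=11111 popcount=5 -> skip
r=32=100000 popcount=1 -> KEEP
r=33=100001 popcount=2 -> skip
r=34=100010 popcount=2 -> skip
r=35=100011 popcount=3 -> skip
r=36=100100 popcount=2 -> skip
r=37=100101 popcount=3 -> skip
r=38=100110 popcount=3 -> skip
r=39=100111 popcount=4 -> skip
r=40=101000 popcount=2 -> skip
r=41=101001 popcount=3 -> skip
r=42=101010 popcount=3 -> skip
r=43=101011 popcount=4 -> skip
r=44=101100 popcount=3 -> skip
r=45=101101 popcount=4 -> skip
r=46=101110 popcount=4 -> skip
r=47=101111 popcount=5 -> skip
r=48=110000 popcount=2 -> skip
r=49=110001 popcount=3 -> skip
r=50=110010 popcount=3 -> skip
r=51=110011 popcount=4 -> skip
r=52=110100 popcount=3 -> skip
r=53=110101 popcount=4 -> skip
r=54=110110 popcount=4 -> skip
r=55=110111 popcount=5 -> skip
r=56=111000 popcount=3 -> skip
r=57=111001 popcount=4 -> skip
r=58=111010 popcount=4 -> skip
r=59=111011 popcount=5 -> skip
r=60=111100 popcount=4 -> skip
r=61=111101 popcount=5 -> skip
r=62=111110 popcount=5 -> skip
r=63=111111 popcount=6 -> skip
r=64=1000000 popcount=1 -> KEEP
r=65=1000001 popcount=2 -> skip
r=66=1000010 popcount=2 -> skip
r=67=1000011 popcount=3 -> skip
r=68=1000100 popcount=2 -> skip
r=69=1000101 popcount=3 -> skip
r=70=1000110 popcount=3 -> skip
r=71=1000111 popcount=4 -> skip
r=72=1001000 popcount=2 -> skip
r=73=1001001 popcount=3 -> skip
r=74=1001010 popcount=3 -> skip
r=75=1001011 popcount=4 -> skip
r=76=1001100 popcount=3 -> skip
r=77=1001101 popcount=4 -> skip
r=78=1001110 popcount=4 -> skip
r=79=1001111 popcount=5 -> skip
r=80=1010000 popcount=2 -> skip
r=81=1010001 popcount=3 -> skip
r=82=1010010 popcount=3 -> skip
r=83=1010011 popcount=4 -> skip
r=84=1010100 popcount=3 -> skip
r=85=1010101 popcount=4 -> skip
r=86=1010110 popcount=4 -> skip
r=87=1010111 popcount=5 -> skip
r=88=1011000 popcount=3 -> skip
r=89=1011001 popcount=4 -> skip
Kept rows: 32 64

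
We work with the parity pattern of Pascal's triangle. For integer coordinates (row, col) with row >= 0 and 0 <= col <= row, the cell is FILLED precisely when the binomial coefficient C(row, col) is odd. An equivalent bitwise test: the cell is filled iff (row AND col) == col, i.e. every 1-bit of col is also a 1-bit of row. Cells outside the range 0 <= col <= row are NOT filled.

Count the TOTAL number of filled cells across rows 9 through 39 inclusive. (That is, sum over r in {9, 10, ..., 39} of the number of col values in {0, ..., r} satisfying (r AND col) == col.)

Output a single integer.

r9=1001 pc2: +4 =4
r10=1010 pc2: +4 =8
r11=1011 pc3: +8 =16
r12=1100 pc2: +4 =20
r13=1101 pc3: +8 =28
r14=1110 pc3: +8 =36
r15=1111 pc4: +16 =52
r16=10000 pc1: +2 =54
r17=10001 pc2: +4 =58
r18=10010 pc2: +4 =62
r19=10011 pc3: +8 =70
r20=10100 pc2: +4 =74
r21=10101 pc3: +8 =82
r22=10110 pc3: +8 =90
r23=10111 pc4: +16 =106
r24=11000 pc2: +4 =110
r25=11001 pc3: +8 =118
r26=11010 pc3: +8 =126
r27=11011 pc4: +16 =142
r28=11100 pc3: +8 =150
r29=11101 pc4: +16 =166
r30=11110 pc4: +16 =182
r31=11111 pc5: +32 =214
r32=100000 pc1: +2 =216
r33=100001 pc2: +4 =220
r34=100010 pc2: +4 =224
r35=100011 pc3: +8 =232
r36=100100 pc2: +4 =236
r37=100101 pc3: +8 =244
r38=100110 pc3: +8 =252
r39=100111 pc4: +16 =268

Answer: 268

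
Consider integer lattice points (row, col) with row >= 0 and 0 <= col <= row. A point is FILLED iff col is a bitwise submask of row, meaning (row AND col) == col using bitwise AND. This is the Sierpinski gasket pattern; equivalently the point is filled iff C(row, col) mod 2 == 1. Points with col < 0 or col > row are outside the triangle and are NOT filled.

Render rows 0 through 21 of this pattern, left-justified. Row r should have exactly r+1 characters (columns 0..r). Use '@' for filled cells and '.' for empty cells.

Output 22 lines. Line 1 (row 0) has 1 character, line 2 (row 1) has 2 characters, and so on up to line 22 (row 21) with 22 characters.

r0=0: @
r1=1: @@
r2=10: @.@
r3=11: @@@@
r4=100: @...@
r5=101: @@..@@
r6=110: @.@.@.@
r7=111: @@@@@@@@
r8=1000: @.......@
r9=1001: @@......@@
r10=1010: @.@.....@.@
r11=1011: @@@@....@@@@
r12=1100: @...@...@...@
r13=1101: @@..@@..@@..@@
r14=1110: @.@.@.@.@.@.@.@
r15=1111: @@@@@@@@@@@@@@@@
r16=10000: @...............@
r17=10001: @@..............@@
r18=10010: @.@.............@.@
r19=10011: @@@@............@@@@
r20=10100: @...@...........@...@
r21=10101: @@..@@..........@@..@@

Answer: @
@@
@.@
@@@@
@...@
@@..@@
@.@.@.@
@@@@@@@@
@.......@
@@......@@
@.@.....@.@
@@@@....@@@@
@...@...@...@
@@..@@..@@..@@
@.@.@.@.@.@.@.@
@@@@@@@@@@@@@@@@
@...............@
@@..............@@
@.@.............@.@
@@@@............@@@@
@...@...........@...@
@@..@@..........@@..@@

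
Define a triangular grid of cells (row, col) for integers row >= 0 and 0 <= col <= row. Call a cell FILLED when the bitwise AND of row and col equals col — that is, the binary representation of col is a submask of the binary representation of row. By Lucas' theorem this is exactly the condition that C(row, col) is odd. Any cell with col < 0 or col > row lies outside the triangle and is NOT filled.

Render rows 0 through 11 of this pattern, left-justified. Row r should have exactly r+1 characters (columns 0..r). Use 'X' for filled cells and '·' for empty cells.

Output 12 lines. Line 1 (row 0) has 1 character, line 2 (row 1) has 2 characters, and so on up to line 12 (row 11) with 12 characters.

r0=0: X
r1=1: XX
r2=10: X·X
r3=11: XXXX
r4=100: X···X
r5=101: XX··XX
r6=110: X·X·X·X
r7=111: XXXXXXXX
r8=1000: X·······X
r9=1001: XX······XX
r10=1010: X·X·····X·X
r11=1011: XXXX····XXXX

Answer: X
XX
X·X
XXXX
X···X
XX··XX
X·X·X·X
XXXXXXXX
X·······X
XX······XX
X·X·····X·X
XXXX····XXXX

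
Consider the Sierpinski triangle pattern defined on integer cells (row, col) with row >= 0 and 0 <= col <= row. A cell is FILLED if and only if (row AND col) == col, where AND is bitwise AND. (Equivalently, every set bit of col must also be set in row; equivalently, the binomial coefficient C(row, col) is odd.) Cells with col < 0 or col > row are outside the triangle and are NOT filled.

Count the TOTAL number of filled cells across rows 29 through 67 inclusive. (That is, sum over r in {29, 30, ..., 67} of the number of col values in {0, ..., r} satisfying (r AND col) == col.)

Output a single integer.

Answer: 568

Derivation:
r29=11101 pc4: +16 =16
r30=11110 pc4: +16 =32
r31=11111 pc5: +32 =64
r32=100000 pc1: +2 =66
r33=100001 pc2: +4 =70
r34=100010 pc2: +4 =74
r35=100011 pc3: +8 =82
r36=100100 pc2: +4 =86
r37=100101 pc3: +8 =94
r38=100110 pc3: +8 =102
r39=100111 pc4: +16 =118
r40=101000 pc2: +4 =122
r41=101001 pc3: +8 =130
r42=101010 pc3: +8 =138
r43=101011 pc4: +16 =154
r44=101100 pc3: +8 =162
r45=101101 pc4: +16 =178
r46=101110 pc4: +16 =194
r47=101111 pc5: +32 =226
r48=110000 pc2: +4 =230
r49=110001 pc3: +8 =238
r50=110010 pc3: +8 =246
r51=110011 pc4: +16 =262
r52=110100 pc3: +8 =270
r53=110101 pc4: +16 =286
r54=110110 pc4: +16 =302
r55=110111 pc5: +32 =334
r56=111000 pc3: +8 =342
r57=111001 pc4: +16 =358
r58=111010 pc4: +16 =374
r59=111011 pc5: +32 =406
r60=111100 pc4: +16 =422
r61=111101 pc5: +32 =454
r62=111110 pc5: +32 =486
r63=111111 pc6: +64 =550
r64=1000000 pc1: +2 =552
r65=1000001 pc2: +4 =556
r66=1000010 pc2: +4 =560
r67=1000011 pc3: +8 =568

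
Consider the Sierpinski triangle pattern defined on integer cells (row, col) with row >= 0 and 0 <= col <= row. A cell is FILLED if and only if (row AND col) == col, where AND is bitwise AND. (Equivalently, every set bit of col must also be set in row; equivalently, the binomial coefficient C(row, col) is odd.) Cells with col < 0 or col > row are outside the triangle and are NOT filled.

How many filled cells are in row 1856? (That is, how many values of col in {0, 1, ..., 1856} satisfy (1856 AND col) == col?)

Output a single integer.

Answer: 16

Derivation:
1856 in binary = 11101000000
popcount(1856) = number of 1-bits in 11101000000 = 4
A col c satisfies (1856 AND c) == c iff every set bit of c is also set in 1856; each of the 4 set bits of 1856 can independently be on or off in c.
count = 2^4 = 16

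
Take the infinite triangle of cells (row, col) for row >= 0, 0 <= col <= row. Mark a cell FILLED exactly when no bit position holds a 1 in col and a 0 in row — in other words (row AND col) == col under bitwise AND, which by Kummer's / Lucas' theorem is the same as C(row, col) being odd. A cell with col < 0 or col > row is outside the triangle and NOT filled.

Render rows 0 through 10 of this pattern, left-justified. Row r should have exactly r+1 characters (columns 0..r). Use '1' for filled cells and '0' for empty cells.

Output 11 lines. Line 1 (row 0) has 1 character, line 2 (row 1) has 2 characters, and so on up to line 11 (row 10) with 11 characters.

Answer: 1
11
101
1111
10001
110011
1010101
11111111
100000001
1100000011
10100000101

Derivation:
r0=0: 1
r1=1: 11
r2=10: 101
r3=11: 1111
r4=100: 10001
r5=101: 110011
r6=110: 1010101
r7=111: 11111111
r8=1000: 100000001
r9=1001: 1100000011
r10=1010: 10100000101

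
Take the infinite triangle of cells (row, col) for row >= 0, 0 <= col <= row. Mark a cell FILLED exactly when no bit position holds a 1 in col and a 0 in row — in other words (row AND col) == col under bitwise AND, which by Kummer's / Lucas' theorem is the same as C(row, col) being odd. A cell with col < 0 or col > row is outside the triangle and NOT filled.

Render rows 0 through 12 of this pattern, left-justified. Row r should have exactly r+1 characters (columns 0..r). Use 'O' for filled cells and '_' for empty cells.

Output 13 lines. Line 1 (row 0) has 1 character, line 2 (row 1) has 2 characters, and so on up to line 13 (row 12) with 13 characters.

r0=0: O
r1=1: OO
r2=10: O_O
r3=11: OOOO
r4=100: O___O
r5=101: OO__OO
r6=110: O_O_O_O
r7=111: OOOOOOOO
r8=1000: O_______O
r9=1001: OO______OO
r10=1010: O_O_____O_O
r11=1011: OOOO____OOOO
r12=1100: O___O___O___O

Answer: O
OO
O_O
OOOO
O___O
OO__OO
O_O_O_O
OOOOOOOO
O_______O
OO______OO
O_O_____O_O
OOOO____OOOO
O___O___O___O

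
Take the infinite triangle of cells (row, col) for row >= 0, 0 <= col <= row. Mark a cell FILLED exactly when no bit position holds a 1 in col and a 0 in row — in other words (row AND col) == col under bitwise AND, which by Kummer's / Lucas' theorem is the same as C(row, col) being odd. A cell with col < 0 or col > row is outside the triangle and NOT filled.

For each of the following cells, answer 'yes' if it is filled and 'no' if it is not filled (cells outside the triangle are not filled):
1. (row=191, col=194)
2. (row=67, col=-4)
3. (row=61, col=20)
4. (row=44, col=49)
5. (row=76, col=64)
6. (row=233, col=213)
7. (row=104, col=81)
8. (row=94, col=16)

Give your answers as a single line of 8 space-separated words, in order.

(191,194): col outside [0, 191] -> not filled
(67,-4): col outside [0, 67] -> not filled
(61,20): row=0b111101, col=0b10100, row AND col = 0b10100 = 20; 20 == 20 -> filled
(44,49): col outside [0, 44] -> not filled
(76,64): row=0b1001100, col=0b1000000, row AND col = 0b1000000 = 64; 64 == 64 -> filled
(233,213): row=0b11101001, col=0b11010101, row AND col = 0b11000001 = 193; 193 != 213 -> empty
(104,81): row=0b1101000, col=0b1010001, row AND col = 0b1000000 = 64; 64 != 81 -> empty
(94,16): row=0b1011110, col=0b10000, row AND col = 0b10000 = 16; 16 == 16 -> filled

Answer: no no yes no yes no no yes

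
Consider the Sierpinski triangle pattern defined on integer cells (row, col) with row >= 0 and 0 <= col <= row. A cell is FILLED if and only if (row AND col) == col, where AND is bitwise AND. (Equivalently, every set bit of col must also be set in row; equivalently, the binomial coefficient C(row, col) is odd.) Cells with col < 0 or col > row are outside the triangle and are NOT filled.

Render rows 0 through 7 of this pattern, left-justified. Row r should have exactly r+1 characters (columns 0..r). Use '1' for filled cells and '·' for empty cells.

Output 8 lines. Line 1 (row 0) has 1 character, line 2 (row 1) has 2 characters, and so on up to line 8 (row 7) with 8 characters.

Answer: 1
11
1·1
1111
1···1
11··11
1·1·1·1
11111111

Derivation:
r0=0: 1
r1=1: 11
r2=10: 1·1
r3=11: 1111
r4=100: 1···1
r5=101: 11··11
r6=110: 1·1·1·1
r7=111: 11111111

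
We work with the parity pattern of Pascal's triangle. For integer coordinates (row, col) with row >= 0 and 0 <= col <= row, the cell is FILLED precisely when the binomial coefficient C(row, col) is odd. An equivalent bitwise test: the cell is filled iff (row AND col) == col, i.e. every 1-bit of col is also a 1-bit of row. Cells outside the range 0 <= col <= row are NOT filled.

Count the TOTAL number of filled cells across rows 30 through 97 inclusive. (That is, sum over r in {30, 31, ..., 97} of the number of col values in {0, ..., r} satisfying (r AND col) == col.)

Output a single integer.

r30=11110 pc4: +16 =16
r31=11111 pc5: +32 =48
r32=100000 pc1: +2 =50
r33=100001 pc2: +4 =54
r34=100010 pc2: +4 =58
r35=100011 pc3: +8 =66
r36=100100 pc2: +4 =70
r37=100101 pc3: +8 =78
r38=100110 pc3: +8 =86
r39=100111 pc4: +16 =102
r40=101000 pc2: +4 =106
r41=101001 pc3: +8 =114
r42=101010 pc3: +8 =122
r43=101011 pc4: +16 =138
r44=101100 pc3: +8 =146
r45=101101 pc4: +16 =162
r46=101110 pc4: +16 =178
r47=101111 pc5: +32 =210
r48=110000 pc2: +4 =214
r49=110001 pc3: +8 =222
r50=110010 pc3: +8 =230
r51=110011 pc4: +16 =246
r52=110100 pc3: +8 =254
r53=110101 pc4: +16 =270
r54=110110 pc4: +16 =286
r55=110111 pc5: +32 =318
r56=111000 pc3: +8 =326
r57=111001 pc4: +16 =342
r58=111010 pc4: +16 =358
r59=111011 pc5: +32 =390
r60=111100 pc4: +16 =406
r61=111101 pc5: +32 =438
r62=111110 pc5: +32 =470
r63=111111 pc6: +64 =534
r64=1000000 pc1: +2 =536
r65=1000001 pc2: +4 =540
r66=1000010 pc2: +4 =544
r67=1000011 pc3: +8 =552
r68=1000100 pc2: +4 =556
r69=1000101 pc3: +8 =564
r70=1000110 pc3: +8 =572
r71=1000111 pc4: +16 =588
r72=1001000 pc2: +4 =592
r73=1001001 pc3: +8 =600
r74=1001010 pc3: +8 =608
r75=1001011 pc4: +16 =624
r76=1001100 pc3: +8 =632
r77=1001101 pc4: +16 =648
r78=1001110 pc4: +16 =664
r79=1001111 pc5: +32 =696
r80=1010000 pc2: +4 =700
r81=1010001 pc3: +8 =708
r82=1010010 pc3: +8 =716
r83=1010011 pc4: +16 =732
r84=1010100 pc3: +8 =740
r85=1010101 pc4: +16 =756
r86=1010110 pc4: +16 =772
r87=1010111 pc5: +32 =804
r88=1011000 pc3: +8 =812
r89=1011001 pc4: +16 =828
r90=1011010 pc4: +16 =844
r91=1011011 pc5: +32 =876
r92=1011100 pc4: +16 =892
r93=1011101 pc5: +32 =924
r94=1011110 pc5: +32 =956
r95=1011111 pc6: +64 =1020
r96=1100000 pc2: +4 =1024
r97=1100001 pc3: +8 =1032

Answer: 1032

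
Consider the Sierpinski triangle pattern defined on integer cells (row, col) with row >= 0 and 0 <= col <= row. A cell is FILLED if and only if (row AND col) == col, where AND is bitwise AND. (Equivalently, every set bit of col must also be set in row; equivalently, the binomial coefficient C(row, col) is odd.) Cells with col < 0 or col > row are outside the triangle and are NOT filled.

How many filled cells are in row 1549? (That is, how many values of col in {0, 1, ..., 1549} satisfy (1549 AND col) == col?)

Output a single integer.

1549 in binary = 11000001101
popcount(1549) = number of 1-bits in 11000001101 = 5
A col c satisfies (1549 AND c) == c iff every set bit of c is also set in 1549; each of the 5 set bits of 1549 can independently be on or off in c.
count = 2^5 = 32

Answer: 32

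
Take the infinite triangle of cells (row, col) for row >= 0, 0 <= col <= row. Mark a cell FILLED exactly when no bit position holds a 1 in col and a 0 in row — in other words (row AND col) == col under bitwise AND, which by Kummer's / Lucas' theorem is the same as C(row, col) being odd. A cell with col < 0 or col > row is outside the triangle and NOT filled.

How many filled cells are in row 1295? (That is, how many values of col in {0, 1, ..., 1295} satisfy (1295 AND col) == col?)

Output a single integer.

1295 in binary = 10100001111
popcount(1295) = number of 1-bits in 10100001111 = 6
A col c satisfies (1295 AND c) == c iff every set bit of c is also set in 1295; each of the 6 set bits of 1295 can independently be on or off in c.
count = 2^6 = 64

Answer: 64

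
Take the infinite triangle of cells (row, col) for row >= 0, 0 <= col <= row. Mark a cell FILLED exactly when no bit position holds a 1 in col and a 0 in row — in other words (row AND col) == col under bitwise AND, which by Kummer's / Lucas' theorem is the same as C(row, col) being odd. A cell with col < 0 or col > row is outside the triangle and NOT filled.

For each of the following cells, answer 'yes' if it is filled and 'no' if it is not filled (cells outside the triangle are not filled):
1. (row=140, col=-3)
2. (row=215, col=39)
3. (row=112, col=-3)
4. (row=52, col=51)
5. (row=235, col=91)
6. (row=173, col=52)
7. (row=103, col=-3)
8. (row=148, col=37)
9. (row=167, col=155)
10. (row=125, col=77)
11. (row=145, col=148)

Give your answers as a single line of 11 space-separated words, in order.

Answer: no no no no no no no no no yes no

Derivation:
(140,-3): col outside [0, 140] -> not filled
(215,39): row=0b11010111, col=0b100111, row AND col = 0b111 = 7; 7 != 39 -> empty
(112,-3): col outside [0, 112] -> not filled
(52,51): row=0b110100, col=0b110011, row AND col = 0b110000 = 48; 48 != 51 -> empty
(235,91): row=0b11101011, col=0b1011011, row AND col = 0b1001011 = 75; 75 != 91 -> empty
(173,52): row=0b10101101, col=0b110100, row AND col = 0b100100 = 36; 36 != 52 -> empty
(103,-3): col outside [0, 103] -> not filled
(148,37): row=0b10010100, col=0b100101, row AND col = 0b100 = 4; 4 != 37 -> empty
(167,155): row=0b10100111, col=0b10011011, row AND col = 0b10000011 = 131; 131 != 155 -> empty
(125,77): row=0b1111101, col=0b1001101, row AND col = 0b1001101 = 77; 77 == 77 -> filled
(145,148): col outside [0, 145] -> not filled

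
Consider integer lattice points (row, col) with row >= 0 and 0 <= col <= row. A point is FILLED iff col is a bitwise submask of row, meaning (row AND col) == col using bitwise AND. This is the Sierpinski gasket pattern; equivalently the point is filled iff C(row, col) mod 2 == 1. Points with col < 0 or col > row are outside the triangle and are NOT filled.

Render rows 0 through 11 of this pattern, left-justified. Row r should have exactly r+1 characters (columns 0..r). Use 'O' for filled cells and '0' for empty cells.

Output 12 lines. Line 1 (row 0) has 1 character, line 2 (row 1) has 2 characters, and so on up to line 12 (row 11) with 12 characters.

r0=0: O
r1=1: OO
r2=10: O0O
r3=11: OOOO
r4=100: O000O
r5=101: OO00OO
r6=110: O0O0O0O
r7=111: OOOOOOOO
r8=1000: O0000000O
r9=1001: OO000000OO
r10=1010: O0O00000O0O
r11=1011: OOOO0000OOOO

Answer: O
OO
O0O
OOOO
O000O
OO00OO
O0O0O0O
OOOOOOOO
O0000000O
OO000000OO
O0O00000O0O
OOOO0000OOOO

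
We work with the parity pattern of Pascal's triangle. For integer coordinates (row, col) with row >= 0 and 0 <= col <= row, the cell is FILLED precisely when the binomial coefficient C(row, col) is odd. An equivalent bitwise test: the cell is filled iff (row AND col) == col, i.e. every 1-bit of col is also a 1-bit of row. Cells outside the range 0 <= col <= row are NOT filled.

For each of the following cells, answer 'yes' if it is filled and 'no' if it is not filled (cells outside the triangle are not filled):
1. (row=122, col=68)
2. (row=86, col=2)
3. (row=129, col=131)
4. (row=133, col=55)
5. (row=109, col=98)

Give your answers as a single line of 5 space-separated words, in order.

Answer: no yes no no no

Derivation:
(122,68): row=0b1111010, col=0b1000100, row AND col = 0b1000000 = 64; 64 != 68 -> empty
(86,2): row=0b1010110, col=0b10, row AND col = 0b10 = 2; 2 == 2 -> filled
(129,131): col outside [0, 129] -> not filled
(133,55): row=0b10000101, col=0b110111, row AND col = 0b101 = 5; 5 != 55 -> empty
(109,98): row=0b1101101, col=0b1100010, row AND col = 0b1100000 = 96; 96 != 98 -> empty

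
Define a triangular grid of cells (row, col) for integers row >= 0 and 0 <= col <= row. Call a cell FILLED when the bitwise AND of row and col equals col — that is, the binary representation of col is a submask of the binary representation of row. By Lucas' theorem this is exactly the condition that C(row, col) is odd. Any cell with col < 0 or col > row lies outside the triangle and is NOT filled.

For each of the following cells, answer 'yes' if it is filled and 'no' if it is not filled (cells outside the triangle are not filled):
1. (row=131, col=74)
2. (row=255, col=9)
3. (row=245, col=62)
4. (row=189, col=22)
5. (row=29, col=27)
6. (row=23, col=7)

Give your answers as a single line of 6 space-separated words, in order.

(131,74): row=0b10000011, col=0b1001010, row AND col = 0b10 = 2; 2 != 74 -> empty
(255,9): row=0b11111111, col=0b1001, row AND col = 0b1001 = 9; 9 == 9 -> filled
(245,62): row=0b11110101, col=0b111110, row AND col = 0b110100 = 52; 52 != 62 -> empty
(189,22): row=0b10111101, col=0b10110, row AND col = 0b10100 = 20; 20 != 22 -> empty
(29,27): row=0b11101, col=0b11011, row AND col = 0b11001 = 25; 25 != 27 -> empty
(23,7): row=0b10111, col=0b111, row AND col = 0b111 = 7; 7 == 7 -> filled

Answer: no yes no no no yes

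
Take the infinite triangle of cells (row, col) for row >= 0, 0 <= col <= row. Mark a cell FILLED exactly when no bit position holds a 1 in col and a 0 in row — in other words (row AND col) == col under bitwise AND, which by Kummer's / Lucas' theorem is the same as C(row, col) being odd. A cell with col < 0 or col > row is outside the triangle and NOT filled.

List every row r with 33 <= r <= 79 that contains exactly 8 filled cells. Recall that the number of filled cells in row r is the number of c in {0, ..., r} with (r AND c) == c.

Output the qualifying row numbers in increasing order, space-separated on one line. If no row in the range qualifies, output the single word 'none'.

Row r has 2^popcount(r) filled cells, so we need popcount(r) = log2(8) = 3.
Scan r = 33..79 and keep those with exactly 3 one-bits:
r=33=100001 popcount=2 -> skip
r=34=100010 popcount=2 -> skip
r=35=100011 popcount=3 -> KEEP
r=36=100100 popcount=2 -> skip
r=37=100101 popcount=3 -> KEEP
r=38=100110 popcount=3 -> KEEP
r=39=100111 popcount=4 -> skip
r=40=101000 popcount=2 -> skip
r=41=101001 popcount=3 -> KEEP
r=42=101010 popcount=3 -> KEEP
r=43=101011 popcount=4 -> skip
r=44=101100 popcount=3 -> KEEP
r=45=101101 popcount=4 -> skip
r=46=101110 popcount=4 -> skip
r=47=101111 popcount=5 -> skip
r=48=110000 popcount=2 -> skip
r=49=110001 popcount=3 -> KEEP
r=50=110010 popcount=3 -> KEEP
r=51=110011 popcount=4 -> skip
r=52=110100 popcount=3 -> KEEP
r=53=110101 popcount=4 -> skip
r=54=110110 popcount=4 -> skip
r=55=110111 popcount=5 -> skip
r=56=111000 popcount=3 -> KEEP
r=57=111001 popcount=4 -> skip
r=58=111010 popcount=4 -> skip
r=59=111011 popcount=5 -> skip
r=60=111100 popcount=4 -> skip
r=61=111101 popcount=5 -> skip
r=62=111110 popcount=5 -> skip
r=63=111111 popcount=6 -> skip
r=64=1000000 popcount=1 -> skip
r=65=1000001 popcount=2 -> skip
r=66=1000010 popcount=2 -> skip
r=67=1000011 popcount=3 -> KEEP
r=68=1000100 popcount=2 -> skip
r=69=1000101 popcount=3 -> KEEP
r=70=1000110 popcount=3 -> KEEP
r=71=1000111 popcount=4 -> skip
r=72=1001000 popcount=2 -> skip
r=73=1001001 popcount=3 -> KEEP
r=74=1001010 popcount=3 -> KEEP
r=75=1001011 popcount=4 -> skip
r=76=1001100 popcount=3 -> KEEP
r=77=1001101 popcount=4 -> skip
r=78=1001110 popcount=4 -> skip
r=79=1001111 popcount=5 -> skip
Kept rows: 35 37 38 41 42 44 49 50 52 56 67 69 70 73 74 76

Answer: 35 37 38 41 42 44 49 50 52 56 67 69 70 73 74 76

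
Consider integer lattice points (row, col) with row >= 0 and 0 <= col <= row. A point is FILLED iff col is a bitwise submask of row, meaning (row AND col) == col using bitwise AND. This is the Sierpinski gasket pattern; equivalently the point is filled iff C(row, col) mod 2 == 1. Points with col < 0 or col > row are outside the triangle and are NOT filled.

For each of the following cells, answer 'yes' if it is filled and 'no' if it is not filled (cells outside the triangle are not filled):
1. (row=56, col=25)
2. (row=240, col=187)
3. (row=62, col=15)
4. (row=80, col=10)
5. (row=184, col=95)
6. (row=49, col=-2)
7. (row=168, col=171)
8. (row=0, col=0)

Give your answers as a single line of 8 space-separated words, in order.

(56,25): row=0b111000, col=0b11001, row AND col = 0b11000 = 24; 24 != 25 -> empty
(240,187): row=0b11110000, col=0b10111011, row AND col = 0b10110000 = 176; 176 != 187 -> empty
(62,15): row=0b111110, col=0b1111, row AND col = 0b1110 = 14; 14 != 15 -> empty
(80,10): row=0b1010000, col=0b1010, row AND col = 0b0 = 0; 0 != 10 -> empty
(184,95): row=0b10111000, col=0b1011111, row AND col = 0b11000 = 24; 24 != 95 -> empty
(49,-2): col outside [0, 49] -> not filled
(168,171): col outside [0, 168] -> not filled
(0,0): row=0b0, col=0b0, row AND col = 0b0 = 0; 0 == 0 -> filled

Answer: no no no no no no no yes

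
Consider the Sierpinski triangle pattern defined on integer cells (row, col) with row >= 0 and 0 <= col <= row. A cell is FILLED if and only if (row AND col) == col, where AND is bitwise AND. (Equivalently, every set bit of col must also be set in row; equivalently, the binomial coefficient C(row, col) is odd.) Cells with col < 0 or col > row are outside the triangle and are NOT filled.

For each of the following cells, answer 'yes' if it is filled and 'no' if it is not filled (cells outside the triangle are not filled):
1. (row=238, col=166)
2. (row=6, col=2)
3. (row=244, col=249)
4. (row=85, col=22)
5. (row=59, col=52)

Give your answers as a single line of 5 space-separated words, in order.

Answer: yes yes no no no

Derivation:
(238,166): row=0b11101110, col=0b10100110, row AND col = 0b10100110 = 166; 166 == 166 -> filled
(6,2): row=0b110, col=0b10, row AND col = 0b10 = 2; 2 == 2 -> filled
(244,249): col outside [0, 244] -> not filled
(85,22): row=0b1010101, col=0b10110, row AND col = 0b10100 = 20; 20 != 22 -> empty
(59,52): row=0b111011, col=0b110100, row AND col = 0b110000 = 48; 48 != 52 -> empty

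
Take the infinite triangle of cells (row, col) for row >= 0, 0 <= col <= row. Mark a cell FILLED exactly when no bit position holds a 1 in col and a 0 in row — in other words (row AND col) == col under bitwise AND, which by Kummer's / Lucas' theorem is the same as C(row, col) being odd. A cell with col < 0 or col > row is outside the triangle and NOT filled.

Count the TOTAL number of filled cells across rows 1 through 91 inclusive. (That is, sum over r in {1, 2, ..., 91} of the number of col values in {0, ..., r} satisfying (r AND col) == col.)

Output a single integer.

r1=1 pc1: +2 =2
r2=10 pc1: +2 =4
r3=11 pc2: +4 =8
r4=100 pc1: +2 =10
r5=101 pc2: +4 =14
r6=110 pc2: +4 =18
r7=111 pc3: +8 =26
r8=1000 pc1: +2 =28
r9=1001 pc2: +4 =32
r10=1010 pc2: +4 =36
r11=1011 pc3: +8 =44
r12=1100 pc2: +4 =48
r13=1101 pc3: +8 =56
r14=1110 pc3: +8 =64
r15=1111 pc4: +16 =80
r16=10000 pc1: +2 =82
r17=10001 pc2: +4 =86
r18=10010 pc2: +4 =90
r19=10011 pc3: +8 =98
r20=10100 pc2: +4 =102
r21=10101 pc3: +8 =110
r22=10110 pc3: +8 =118
r23=10111 pc4: +16 =134
r24=11000 pc2: +4 =138
r25=11001 pc3: +8 =146
r26=11010 pc3: +8 =154
r27=11011 pc4: +16 =170
r28=11100 pc3: +8 =178
r29=11101 pc4: +16 =194
r30=11110 pc4: +16 =210
r31=11111 pc5: +32 =242
r32=100000 pc1: +2 =244
r33=100001 pc2: +4 =248
r34=100010 pc2: +4 =252
r35=100011 pc3: +8 =260
r36=100100 pc2: +4 =264
r37=100101 pc3: +8 =272
r38=100110 pc3: +8 =280
r39=100111 pc4: +16 =296
r40=101000 pc2: +4 =300
r41=101001 pc3: +8 =308
r42=101010 pc3: +8 =316
r43=101011 pc4: +16 =332
r44=101100 pc3: +8 =340
r45=101101 pc4: +16 =356
r46=101110 pc4: +16 =372
r47=101111 pc5: +32 =404
r48=110000 pc2: +4 =408
r49=110001 pc3: +8 =416
r50=110010 pc3: +8 =424
r51=110011 pc4: +16 =440
r52=110100 pc3: +8 =448
r53=110101 pc4: +16 =464
r54=110110 pc4: +16 =480
r55=110111 pc5: +32 =512
r56=111000 pc3: +8 =520
r57=111001 pc4: +16 =536
r58=111010 pc4: +16 =552
r59=111011 pc5: +32 =584
r60=111100 pc4: +16 =600
r61=111101 pc5: +32 =632
r62=111110 pc5: +32 =664
r63=111111 pc6: +64 =728
r64=1000000 pc1: +2 =730
r65=1000001 pc2: +4 =734
r66=1000010 pc2: +4 =738
r67=1000011 pc3: +8 =746
r68=1000100 pc2: +4 =750
r69=1000101 pc3: +8 =758
r70=1000110 pc3: +8 =766
r71=1000111 pc4: +16 =782
r72=1001000 pc2: +4 =786
r73=1001001 pc3: +8 =794
r74=1001010 pc3: +8 =802
r75=1001011 pc4: +16 =818
r76=1001100 pc3: +8 =826
r77=1001101 pc4: +16 =842
r78=1001110 pc4: +16 =858
r79=1001111 pc5: +32 =890
r80=1010000 pc2: +4 =894
r81=1010001 pc3: +8 =902
r82=1010010 pc3: +8 =910
r83=1010011 pc4: +16 =926
r84=1010100 pc3: +8 =934
r85=1010101 pc4: +16 =950
r86=1010110 pc4: +16 =966
r87=1010111 pc5: +32 =998
r88=1011000 pc3: +8 =1006
r89=1011001 pc4: +16 =1022
r90=1011010 pc4: +16 =1038
r91=1011011 pc5: +32 =1070

Answer: 1070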